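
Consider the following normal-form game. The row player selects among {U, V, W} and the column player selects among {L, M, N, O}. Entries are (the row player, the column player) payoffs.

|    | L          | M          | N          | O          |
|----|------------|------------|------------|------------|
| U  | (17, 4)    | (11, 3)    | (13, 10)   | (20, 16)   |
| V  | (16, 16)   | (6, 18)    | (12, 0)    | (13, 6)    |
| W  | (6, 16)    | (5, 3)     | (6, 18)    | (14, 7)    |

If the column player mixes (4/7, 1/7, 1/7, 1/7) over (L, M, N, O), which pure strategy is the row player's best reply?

U

Compute the row player's expected payoff from each pure strategy against the given mix.
U: (4/7)·17 + (1/7)·11 + (1/7)·13 + (1/7)·20 = 16
V: (4/7)·16 + (1/7)·6 + (1/7)·12 + (1/7)·13 = 95/7
W: (4/7)·6 + (1/7)·5 + (1/7)·6 + (1/7)·14 = 7
Highest expected payoff is 16, from U.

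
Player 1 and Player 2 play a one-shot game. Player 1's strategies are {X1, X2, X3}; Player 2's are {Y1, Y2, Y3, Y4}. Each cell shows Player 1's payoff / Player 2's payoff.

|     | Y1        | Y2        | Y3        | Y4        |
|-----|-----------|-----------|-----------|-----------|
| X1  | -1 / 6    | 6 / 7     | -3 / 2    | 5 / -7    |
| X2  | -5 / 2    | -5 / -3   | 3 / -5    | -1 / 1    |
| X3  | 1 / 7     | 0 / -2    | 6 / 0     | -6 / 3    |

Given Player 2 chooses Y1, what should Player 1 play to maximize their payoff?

With Player 2 fixed at Y1, Player 1's payoffs are: X1 → -1, X2 → -5, X3 → 1.
The maximum is 1, achieved by X3.

X3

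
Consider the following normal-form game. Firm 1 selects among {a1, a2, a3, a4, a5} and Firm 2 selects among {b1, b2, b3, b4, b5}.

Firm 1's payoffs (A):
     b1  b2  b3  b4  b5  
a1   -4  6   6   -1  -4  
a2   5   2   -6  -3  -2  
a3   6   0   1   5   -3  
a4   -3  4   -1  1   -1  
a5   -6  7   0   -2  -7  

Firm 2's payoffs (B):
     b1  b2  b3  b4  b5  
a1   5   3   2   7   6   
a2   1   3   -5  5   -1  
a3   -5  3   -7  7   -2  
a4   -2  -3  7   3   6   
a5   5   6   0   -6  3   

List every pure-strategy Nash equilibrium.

(a3, b4) and (a5, b2)

A profile is a Nash equilibrium when each player is best-responding to the other.
Firm 1's best responses — vs b1: a3 (payoff 6); vs b2: a5 (payoff 7); vs b3: a1 (payoff 6); vs b4: a3 (payoff 5); vs b5: a4 (payoff -1).
Firm 2's best responses — vs a1: b4 (payoff 7); vs a2: b4 (payoff 5); vs a3: b4 (payoff 7); vs a4: b3 (payoff 7); vs a5: b2 (payoff 6).
Mutual best responses occur at (a3, b4) and (a5, b2); at each, neither player gains by switching.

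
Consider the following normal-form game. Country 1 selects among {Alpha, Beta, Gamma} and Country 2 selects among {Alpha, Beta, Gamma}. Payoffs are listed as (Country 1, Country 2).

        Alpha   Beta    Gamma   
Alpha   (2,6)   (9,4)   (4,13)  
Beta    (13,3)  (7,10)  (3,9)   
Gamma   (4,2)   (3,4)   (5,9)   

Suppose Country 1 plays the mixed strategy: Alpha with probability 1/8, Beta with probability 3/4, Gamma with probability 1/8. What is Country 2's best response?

Country 2's best reply maximizes expected payoff against the mix.
Alpha: (1/8)·6 + (3/4)·3 + (1/8)·2 = 13/4
Beta: (1/8)·4 + (3/4)·10 + (1/8)·4 = 17/2
Gamma: (1/8)·13 + (3/4)·9 + (1/8)·9 = 19/2
Highest expected payoff is 19/2, from Gamma.

Gamma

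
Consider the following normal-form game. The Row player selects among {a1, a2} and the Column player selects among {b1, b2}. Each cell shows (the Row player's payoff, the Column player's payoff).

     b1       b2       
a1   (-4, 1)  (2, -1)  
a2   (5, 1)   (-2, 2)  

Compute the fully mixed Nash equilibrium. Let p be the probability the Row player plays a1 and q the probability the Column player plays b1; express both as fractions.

In a mixed NE each player is indifferent between their pure strategies, so the opponent's mix sets the indifference.
The Column player indifferent between b1 and b2: p·1 + (1−p)·1 = p·(-1) + (1−p)·2 ⟹ 1 + 0p = 2 + (-3)p ⟹ p = 1/3.
The Row player indifferent between a1 and a2: q·(-4) + (1−q)·2 = q·5 + (1−q)·(-2) ⟹ 2 + (-6)q = (-2) + 7q ⟹ q = 4/13.

p = 1/3, q = 4/13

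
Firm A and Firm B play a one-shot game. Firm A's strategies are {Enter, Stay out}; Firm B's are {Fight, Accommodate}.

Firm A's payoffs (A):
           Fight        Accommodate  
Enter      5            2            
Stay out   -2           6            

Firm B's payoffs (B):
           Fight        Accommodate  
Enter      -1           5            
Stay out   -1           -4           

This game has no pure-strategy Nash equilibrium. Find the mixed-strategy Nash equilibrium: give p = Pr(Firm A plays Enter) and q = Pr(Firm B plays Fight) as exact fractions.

Each player's mixing probability is pinned down by making the *other* player indifferent.
Firm B indifferent between Fight and Accommodate: p·(-1) + (1−p)·(-1) = p·5 + (1−p)·(-4) ⟹ (-1) + 0p = (-4) + 9p ⟹ p = 1/3.
Firm A indifferent between Enter and Stay out: q·5 + (1−q)·2 = q·(-2) + (1−q)·6 ⟹ 2 + 3q = 6 + (-8)q ⟹ q = 4/11.

p = 1/3, q = 4/11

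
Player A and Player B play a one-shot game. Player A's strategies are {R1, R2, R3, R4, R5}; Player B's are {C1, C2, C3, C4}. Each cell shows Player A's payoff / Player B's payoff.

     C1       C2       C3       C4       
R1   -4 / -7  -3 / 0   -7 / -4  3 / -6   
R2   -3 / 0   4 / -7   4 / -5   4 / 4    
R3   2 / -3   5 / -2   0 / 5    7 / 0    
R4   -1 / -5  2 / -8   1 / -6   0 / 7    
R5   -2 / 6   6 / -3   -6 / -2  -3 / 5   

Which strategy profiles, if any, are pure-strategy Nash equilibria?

Check mutual best responses: a cell is a NE iff neither player can gain by unilaterally deviating.
Player A's best responses — vs C1: R3 (payoff 2); vs C2: R5 (payoff 6); vs C3: R2 (payoff 4); vs C4: R3 (payoff 7).
Player B's best responses — vs R1: C2 (payoff 0); vs R2: C4 (payoff 4); vs R3: C3 (payoff 5); vs R4: C4 (payoff 7); vs R5: C1 (payoff 6).
No cell has both players best-responding. For instance, Player A's best reply to C4 is R3, but against R3 Player B prefers C3 over C4.

None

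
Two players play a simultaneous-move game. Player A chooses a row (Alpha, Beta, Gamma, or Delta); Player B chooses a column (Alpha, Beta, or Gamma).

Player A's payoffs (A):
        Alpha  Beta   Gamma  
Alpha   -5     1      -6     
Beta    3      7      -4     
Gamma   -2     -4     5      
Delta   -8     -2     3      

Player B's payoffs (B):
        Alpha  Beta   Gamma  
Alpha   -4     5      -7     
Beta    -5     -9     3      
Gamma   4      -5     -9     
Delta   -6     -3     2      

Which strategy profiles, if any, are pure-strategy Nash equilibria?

Check mutual best responses: a cell is a NE iff neither player can gain by unilaterally deviating.
Player A's best responses — vs Alpha: Beta (payoff 3); vs Beta: Beta (payoff 7); vs Gamma: Gamma (payoff 5).
Player B's best responses — vs Alpha: Beta (payoff 5); vs Beta: Gamma (payoff 3); vs Gamma: Alpha (payoff 4); vs Delta: Gamma (payoff 2).
No cell has both players best-responding. For instance, Player A's best reply to Beta is Beta, but against Beta Player B prefers Gamma over Beta.

No pure-strategy Nash equilibrium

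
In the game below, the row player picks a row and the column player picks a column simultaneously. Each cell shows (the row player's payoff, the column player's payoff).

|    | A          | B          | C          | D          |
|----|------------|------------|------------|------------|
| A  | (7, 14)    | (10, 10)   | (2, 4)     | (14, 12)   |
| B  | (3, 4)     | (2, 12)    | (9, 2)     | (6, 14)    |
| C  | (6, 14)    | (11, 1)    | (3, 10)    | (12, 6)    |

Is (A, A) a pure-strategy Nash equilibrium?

Holding the column player at A: the row player gets 7 from A, versus 3 from B, 6 from C. No profitable deviation for the row player.
Holding the row player at A: the column player gets 14 from A, versus 10 from B, 4 from C, 12 from D. No profitable deviation for the column player either.

Yes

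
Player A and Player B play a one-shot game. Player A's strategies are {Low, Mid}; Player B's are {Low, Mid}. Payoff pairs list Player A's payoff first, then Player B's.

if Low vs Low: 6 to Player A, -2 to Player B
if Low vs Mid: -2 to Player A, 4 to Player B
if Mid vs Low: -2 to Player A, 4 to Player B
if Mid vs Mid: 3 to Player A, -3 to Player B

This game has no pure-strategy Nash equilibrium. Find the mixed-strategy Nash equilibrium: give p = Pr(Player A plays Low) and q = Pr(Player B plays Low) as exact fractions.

Each player's mixing probability is pinned down by making the *other* player indifferent.
Player B indifferent between Low and Mid: p·(-2) + (1−p)·4 = p·4 + (1−p)·(-3) ⟹ 4 + (-6)p = (-3) + 7p ⟹ p = 7/13.
Player A indifferent between Low and Mid: q·6 + (1−q)·(-2) = q·(-2) + (1−q)·3 ⟹ (-2) + 8q = 3 + (-5)q ⟹ q = 5/13.

p = 7/13, q = 5/13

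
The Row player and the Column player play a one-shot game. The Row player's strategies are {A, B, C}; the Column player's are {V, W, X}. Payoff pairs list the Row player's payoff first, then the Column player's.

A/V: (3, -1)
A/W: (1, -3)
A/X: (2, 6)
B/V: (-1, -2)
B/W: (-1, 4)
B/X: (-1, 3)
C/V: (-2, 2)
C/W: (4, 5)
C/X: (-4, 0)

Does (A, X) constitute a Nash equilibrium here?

Yes

Holding the Column player at X: the Row player gets 2 from A, versus -1 from B, -4 from C. No profitable deviation for the Row player.
Holding the Row player at A: the Column player gets 6 from X, versus -1 from V, -3 from W. No profitable deviation for the Column player either.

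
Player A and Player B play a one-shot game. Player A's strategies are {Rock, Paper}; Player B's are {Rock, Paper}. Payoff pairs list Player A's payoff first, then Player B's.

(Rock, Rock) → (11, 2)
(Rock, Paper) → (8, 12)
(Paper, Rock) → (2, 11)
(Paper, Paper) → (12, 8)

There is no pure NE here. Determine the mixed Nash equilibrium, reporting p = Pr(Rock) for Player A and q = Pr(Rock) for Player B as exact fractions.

p = 3/13, q = 4/13

In a mixed NE each player is indifferent between their pure strategies, so the opponent's mix sets the indifference.
Player B indifferent between Rock and Paper: p·2 + (1−p)·11 = p·12 + (1−p)·8 ⟹ 11 + (-9)p = 8 + 4p ⟹ p = 3/13.
Player A indifferent between Rock and Paper: q·11 + (1−q)·8 = q·2 + (1−q)·12 ⟹ 8 + 3q = 12 + (-10)q ⟹ q = 4/13.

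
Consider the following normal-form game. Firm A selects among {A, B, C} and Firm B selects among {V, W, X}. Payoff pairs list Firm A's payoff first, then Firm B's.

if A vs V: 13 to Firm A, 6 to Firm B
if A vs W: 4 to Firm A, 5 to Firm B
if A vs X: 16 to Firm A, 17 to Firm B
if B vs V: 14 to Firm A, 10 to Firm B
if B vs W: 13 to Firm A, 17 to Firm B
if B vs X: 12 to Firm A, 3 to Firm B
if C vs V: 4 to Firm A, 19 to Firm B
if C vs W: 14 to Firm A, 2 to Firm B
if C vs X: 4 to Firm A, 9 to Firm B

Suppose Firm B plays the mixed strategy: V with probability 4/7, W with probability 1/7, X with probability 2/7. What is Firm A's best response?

B

Firm A's best reply maximizes expected payoff against the mix.
A: (4/7)·13 + (1/7)·4 + (2/7)·16 = 88/7
B: (4/7)·14 + (1/7)·13 + (2/7)·12 = 93/7
C: (4/7)·4 + (1/7)·14 + (2/7)·4 = 38/7
Highest expected payoff is 93/7, from B.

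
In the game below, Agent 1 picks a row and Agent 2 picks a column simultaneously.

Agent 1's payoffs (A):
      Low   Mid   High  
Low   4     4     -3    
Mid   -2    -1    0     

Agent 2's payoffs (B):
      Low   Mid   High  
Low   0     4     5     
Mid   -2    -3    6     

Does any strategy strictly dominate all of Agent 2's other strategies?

High

A strategy is strictly dominant if it gives Agent 2 a strictly higher payoff than every other strategy, against every choice by the opponent.
High strictly dominates: vs Low: 5 > each of {0, 4}; vs Mid: 6 > each of {-2, -3}.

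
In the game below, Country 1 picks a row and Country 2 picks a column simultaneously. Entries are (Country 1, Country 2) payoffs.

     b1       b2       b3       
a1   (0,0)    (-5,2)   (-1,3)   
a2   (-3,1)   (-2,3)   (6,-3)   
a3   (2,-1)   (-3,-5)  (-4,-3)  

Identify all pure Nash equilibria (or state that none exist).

(a2, b2) and (a3, b1)

A profile is a Nash equilibrium when each player is best-responding to the other.
Country 1's best responses — vs b1: a3 (payoff 2); vs b2: a2 (payoff -2); vs b3: a2 (payoff 6).
Country 2's best responses — vs a1: b3 (payoff 3); vs a2: b2 (payoff 3); vs a3: b1 (payoff -1).
Mutual best responses occur at (a2, b2) and (a3, b1); at each, neither player gains by switching.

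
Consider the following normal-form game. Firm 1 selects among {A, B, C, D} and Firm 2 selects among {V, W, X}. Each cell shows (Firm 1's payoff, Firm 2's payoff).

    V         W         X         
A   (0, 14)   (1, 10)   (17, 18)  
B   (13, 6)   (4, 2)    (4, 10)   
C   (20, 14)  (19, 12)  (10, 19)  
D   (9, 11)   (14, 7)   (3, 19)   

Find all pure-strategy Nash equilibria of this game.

(A, X)

Check mutual best responses: a cell is a NE iff neither player can gain by unilaterally deviating.
Firm 1's best responses — vs V: C (payoff 20); vs W: C (payoff 19); vs X: A (payoff 17).
Firm 2's best responses — vs A: X (payoff 18); vs B: X (payoff 10); vs C: X (payoff 19); vs D: X (payoff 19).
The only mutual best response is (A, X); neither player gains by switching there.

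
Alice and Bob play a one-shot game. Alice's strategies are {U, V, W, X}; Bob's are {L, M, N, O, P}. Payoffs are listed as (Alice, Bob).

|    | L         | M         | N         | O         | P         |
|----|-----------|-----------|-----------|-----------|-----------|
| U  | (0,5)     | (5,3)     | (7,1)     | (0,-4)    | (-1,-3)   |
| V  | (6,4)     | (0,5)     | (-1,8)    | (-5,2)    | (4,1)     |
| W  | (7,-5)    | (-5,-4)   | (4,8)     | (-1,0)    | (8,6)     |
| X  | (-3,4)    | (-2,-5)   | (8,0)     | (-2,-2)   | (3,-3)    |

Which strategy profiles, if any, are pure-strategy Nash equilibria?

None

Find each player's best response to every opponent strategy; NE are the intersections.
Alice's best responses — vs L: W (payoff 7); vs M: U (payoff 5); vs N: X (payoff 8); vs O: U (payoff 0); vs P: W (payoff 8).
Bob's best responses — vs U: L (payoff 5); vs V: N (payoff 8); vs W: N (payoff 8); vs X: L (payoff 4).
No cell has both players best-responding. For instance, Alice's best reply to P is W, but against W Bob prefers N over P.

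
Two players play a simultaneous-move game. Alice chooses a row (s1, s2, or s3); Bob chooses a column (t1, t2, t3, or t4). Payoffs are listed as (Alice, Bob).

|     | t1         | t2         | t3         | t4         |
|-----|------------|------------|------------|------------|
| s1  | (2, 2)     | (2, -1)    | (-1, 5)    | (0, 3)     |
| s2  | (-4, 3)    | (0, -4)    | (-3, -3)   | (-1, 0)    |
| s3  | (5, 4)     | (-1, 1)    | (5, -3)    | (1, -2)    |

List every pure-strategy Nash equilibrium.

(s3, t1)

Check mutual best responses: a cell is a NE iff neither player can gain by unilaterally deviating.
Alice's best responses — vs t1: s3 (payoff 5); vs t2: s1 (payoff 2); vs t3: s3 (payoff 5); vs t4: s3 (payoff 1).
Bob's best responses — vs s1: t3 (payoff 5); vs s2: t1 (payoff 3); vs s3: t1 (payoff 4).
The only mutual best response is (s3, t1); neither player gains by switching there.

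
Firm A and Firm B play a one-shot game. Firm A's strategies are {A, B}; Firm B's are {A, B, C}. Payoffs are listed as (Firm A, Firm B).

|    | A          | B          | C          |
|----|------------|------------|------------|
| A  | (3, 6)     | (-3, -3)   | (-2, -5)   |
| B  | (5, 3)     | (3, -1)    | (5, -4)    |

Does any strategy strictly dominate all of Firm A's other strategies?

A strategy is strictly dominant if it gives Firm A a strictly higher payoff than every other strategy, against every choice by the opponent.
B strictly dominates: vs A: 5 > 3; vs B: 3 > -3; vs C: 5 > -2.

B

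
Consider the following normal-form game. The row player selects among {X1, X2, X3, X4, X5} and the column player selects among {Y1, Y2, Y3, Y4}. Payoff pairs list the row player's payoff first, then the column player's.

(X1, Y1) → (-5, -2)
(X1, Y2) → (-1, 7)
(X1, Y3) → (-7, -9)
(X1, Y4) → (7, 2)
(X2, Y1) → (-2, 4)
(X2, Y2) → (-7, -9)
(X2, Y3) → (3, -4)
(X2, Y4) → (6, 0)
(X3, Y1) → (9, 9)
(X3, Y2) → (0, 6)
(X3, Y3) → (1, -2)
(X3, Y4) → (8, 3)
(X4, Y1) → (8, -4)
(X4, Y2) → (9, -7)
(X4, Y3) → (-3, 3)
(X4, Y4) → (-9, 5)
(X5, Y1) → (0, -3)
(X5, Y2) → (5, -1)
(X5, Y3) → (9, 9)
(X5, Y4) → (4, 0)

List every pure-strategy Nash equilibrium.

Find each player's best response to every opponent strategy; NE are the intersections.
The row player's best responses — vs Y1: X3 (payoff 9); vs Y2: X4 (payoff 9); vs Y3: X5 (payoff 9); vs Y4: X3 (payoff 8).
The column player's best responses — vs X1: Y2 (payoff 7); vs X2: Y1 (payoff 4); vs X3: Y1 (payoff 9); vs X4: Y4 (payoff 5); vs X5: Y3 (payoff 9).
Mutual best responses occur at (X3, Y1) and (X5, Y3); at each, neither player gains by switching.

(X3, Y1) and (X5, Y3)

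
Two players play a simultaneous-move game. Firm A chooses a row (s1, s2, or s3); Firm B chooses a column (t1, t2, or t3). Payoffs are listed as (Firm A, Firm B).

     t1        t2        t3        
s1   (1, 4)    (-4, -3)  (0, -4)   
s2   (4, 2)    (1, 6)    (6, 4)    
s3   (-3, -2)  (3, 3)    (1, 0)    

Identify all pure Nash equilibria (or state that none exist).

(s3, t2)

Find each player's best response to every opponent strategy; NE are the intersections.
Firm A's best responses — vs t1: s2 (payoff 4); vs t2: s3 (payoff 3); vs t3: s2 (payoff 6).
Firm B's best responses — vs s1: t1 (payoff 4); vs s2: t2 (payoff 6); vs s3: t2 (payoff 3).
The only mutual best response is (s3, t2); neither player gains by switching there.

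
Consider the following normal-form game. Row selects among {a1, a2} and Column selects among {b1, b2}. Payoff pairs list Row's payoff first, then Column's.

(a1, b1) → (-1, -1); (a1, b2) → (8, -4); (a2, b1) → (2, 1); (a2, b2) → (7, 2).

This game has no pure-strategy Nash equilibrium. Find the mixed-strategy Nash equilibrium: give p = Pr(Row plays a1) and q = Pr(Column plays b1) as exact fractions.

Each player's mixing probability is pinned down by making the *other* player indifferent.
Column indifferent between b1 and b2: p·(-1) + (1−p)·1 = p·(-4) + (1−p)·2 ⟹ 1 + (-2)p = 2 + (-6)p ⟹ p = 1/4.
Row indifferent between a1 and a2: q·(-1) + (1−q)·8 = q·2 + (1−q)·7 ⟹ 8 + (-9)q = 7 + (-5)q ⟹ q = 1/4.

p = 1/4, q = 1/4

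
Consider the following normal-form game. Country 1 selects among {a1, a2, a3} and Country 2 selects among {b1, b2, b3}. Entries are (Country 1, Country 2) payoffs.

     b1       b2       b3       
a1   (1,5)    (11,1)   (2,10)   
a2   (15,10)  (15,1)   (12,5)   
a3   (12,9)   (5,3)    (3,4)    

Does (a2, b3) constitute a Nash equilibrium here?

No

Holding Country 2 at b3: Country 1 gets 12 from a2, versus 2 from a1, 3 from a3. No profitable deviation for Country 1.
Holding Country 1 at a2: Country 2 gets 5 from b3 but could get 10 by switching to b1. Country 2 has a profitable deviation.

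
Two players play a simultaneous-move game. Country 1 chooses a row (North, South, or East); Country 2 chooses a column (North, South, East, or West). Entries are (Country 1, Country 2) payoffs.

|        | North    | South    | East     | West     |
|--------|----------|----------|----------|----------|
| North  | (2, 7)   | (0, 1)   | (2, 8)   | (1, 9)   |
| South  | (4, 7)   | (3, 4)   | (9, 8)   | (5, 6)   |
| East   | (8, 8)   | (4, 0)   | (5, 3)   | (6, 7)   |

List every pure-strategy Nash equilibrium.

Find each player's best response to every opponent strategy; NE are the intersections.
Country 1's best responses — vs North: East (payoff 8); vs South: East (payoff 4); vs East: South (payoff 9); vs West: East (payoff 6).
Country 2's best responses — vs North: West (payoff 9); vs South: East (payoff 8); vs East: North (payoff 8).
Mutual best responses occur at (South, East) and (East, North); at each, neither player gains by switching.

(South, East) and (East, North)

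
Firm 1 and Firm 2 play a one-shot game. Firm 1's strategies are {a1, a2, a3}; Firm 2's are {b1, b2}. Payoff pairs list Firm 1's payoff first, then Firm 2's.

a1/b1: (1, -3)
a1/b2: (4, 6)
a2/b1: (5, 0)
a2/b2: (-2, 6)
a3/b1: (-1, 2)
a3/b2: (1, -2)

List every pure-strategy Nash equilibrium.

(a1, b2)

Find each player's best response to every opponent strategy; NE are the intersections.
Firm 1's best responses — vs b1: a2 (payoff 5); vs b2: a1 (payoff 4).
Firm 2's best responses — vs a1: b2 (payoff 6); vs a2: b2 (payoff 6); vs a3: b1 (payoff 2).
The only mutual best response is (a1, b2); neither player gains by switching there.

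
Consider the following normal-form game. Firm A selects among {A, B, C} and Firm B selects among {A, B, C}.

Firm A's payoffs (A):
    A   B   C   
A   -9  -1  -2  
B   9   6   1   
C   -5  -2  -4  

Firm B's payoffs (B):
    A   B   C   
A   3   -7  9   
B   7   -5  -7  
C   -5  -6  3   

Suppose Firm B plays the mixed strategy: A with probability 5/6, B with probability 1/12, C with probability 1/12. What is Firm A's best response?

Firm A's best reply maximizes expected payoff against the mix.
A: (5/6)·(-9) + (1/12)·(-1) + (1/12)·(-2) = -31/4
B: (5/6)·9 + (1/12)·6 + (1/12)·1 = 97/12
C: (5/6)·(-5) + (1/12)·(-2) + (1/12)·(-4) = -14/3
Highest expected payoff is 97/12, from B.

B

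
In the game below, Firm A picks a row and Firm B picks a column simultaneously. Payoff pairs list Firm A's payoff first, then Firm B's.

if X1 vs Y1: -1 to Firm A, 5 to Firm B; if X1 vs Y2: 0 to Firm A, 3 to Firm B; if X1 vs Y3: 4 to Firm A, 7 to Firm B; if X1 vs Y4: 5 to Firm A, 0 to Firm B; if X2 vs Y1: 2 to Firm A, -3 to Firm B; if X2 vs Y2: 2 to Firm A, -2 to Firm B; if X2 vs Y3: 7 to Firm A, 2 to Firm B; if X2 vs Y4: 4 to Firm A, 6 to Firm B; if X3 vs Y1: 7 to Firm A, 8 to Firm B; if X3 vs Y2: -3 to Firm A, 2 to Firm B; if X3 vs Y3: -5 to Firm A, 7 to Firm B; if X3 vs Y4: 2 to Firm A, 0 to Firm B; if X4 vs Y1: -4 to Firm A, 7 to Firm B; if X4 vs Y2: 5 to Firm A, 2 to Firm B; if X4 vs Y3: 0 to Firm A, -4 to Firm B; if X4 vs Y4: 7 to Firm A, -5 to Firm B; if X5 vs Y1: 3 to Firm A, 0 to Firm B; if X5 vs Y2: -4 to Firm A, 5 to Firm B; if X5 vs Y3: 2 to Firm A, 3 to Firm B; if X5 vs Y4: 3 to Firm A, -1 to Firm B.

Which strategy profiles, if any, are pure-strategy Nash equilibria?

Find each player's best response to every opponent strategy; NE are the intersections.
Firm A's best responses — vs Y1: X3 (payoff 7); vs Y2: X4 (payoff 5); vs Y3: X2 (payoff 7); vs Y4: X4 (payoff 7).
Firm B's best responses — vs X1: Y3 (payoff 7); vs X2: Y4 (payoff 6); vs X3: Y1 (payoff 8); vs X4: Y1 (payoff 7); vs X5: Y2 (payoff 5).
The only mutual best response is (X3, Y1); neither player gains by switching there.

(X3, Y1)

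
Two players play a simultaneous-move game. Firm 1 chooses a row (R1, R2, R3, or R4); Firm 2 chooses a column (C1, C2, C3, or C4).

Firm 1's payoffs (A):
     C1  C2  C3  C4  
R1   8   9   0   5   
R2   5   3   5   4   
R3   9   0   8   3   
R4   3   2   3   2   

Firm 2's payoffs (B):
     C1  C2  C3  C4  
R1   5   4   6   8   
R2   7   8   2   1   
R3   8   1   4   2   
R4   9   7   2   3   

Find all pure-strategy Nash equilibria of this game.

A profile is a Nash equilibrium when each player is best-responding to the other.
Firm 1's best responses — vs C1: R3 (payoff 9); vs C2: R1 (payoff 9); vs C3: R3 (payoff 8); vs C4: R1 (payoff 5).
Firm 2's best responses — vs R1: C4 (payoff 8); vs R2: C2 (payoff 8); vs R3: C1 (payoff 8); vs R4: C1 (payoff 9).
Mutual best responses occur at (R1, C4) and (R3, C1); at each, neither player gains by switching.

(R1, C4) and (R3, C1)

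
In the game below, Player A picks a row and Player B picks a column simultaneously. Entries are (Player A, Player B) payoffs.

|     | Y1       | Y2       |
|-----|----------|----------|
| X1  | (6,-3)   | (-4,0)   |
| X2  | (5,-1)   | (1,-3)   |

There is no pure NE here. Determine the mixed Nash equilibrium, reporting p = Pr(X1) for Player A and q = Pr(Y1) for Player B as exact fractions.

In a mixed NE each player is indifferent between their pure strategies, so the opponent's mix sets the indifference.
Player B indifferent between Y1 and Y2: p·(-3) + (1−p)·(-1) = p·0 + (1−p)·(-3) ⟹ (-1) + (-2)p = (-3) + 3p ⟹ p = 2/5.
Player A indifferent between X1 and X2: q·6 + (1−q)·(-4) = q·5 + (1−q)·1 ⟹ (-4) + 10q = 1 + 4q ⟹ q = 5/6.

p = 2/5, q = 5/6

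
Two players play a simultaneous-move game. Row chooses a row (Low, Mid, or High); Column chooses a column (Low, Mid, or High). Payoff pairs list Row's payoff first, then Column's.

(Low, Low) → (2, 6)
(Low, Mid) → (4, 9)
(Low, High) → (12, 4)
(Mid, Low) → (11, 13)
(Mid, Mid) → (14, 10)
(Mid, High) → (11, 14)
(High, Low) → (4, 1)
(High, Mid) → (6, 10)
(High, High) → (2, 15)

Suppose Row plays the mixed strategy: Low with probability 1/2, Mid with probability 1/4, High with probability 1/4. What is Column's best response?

Column's best reply maximizes expected payoff against the mix.
Low: (1/2)·6 + (1/4)·13 + (1/4)·1 = 13/2
Mid: (1/2)·9 + (1/4)·10 + (1/4)·10 = 19/2
High: (1/2)·4 + (1/4)·14 + (1/4)·15 = 37/4
Highest expected payoff is 19/2, from Mid.

Mid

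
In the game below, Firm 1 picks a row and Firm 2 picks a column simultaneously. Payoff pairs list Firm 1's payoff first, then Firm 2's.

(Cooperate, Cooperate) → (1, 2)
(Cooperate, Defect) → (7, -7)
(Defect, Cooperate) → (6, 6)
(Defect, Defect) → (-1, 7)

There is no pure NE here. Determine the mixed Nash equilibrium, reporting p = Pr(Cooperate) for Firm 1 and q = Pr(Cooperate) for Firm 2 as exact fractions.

In a mixed NE each player is indifferent between their pure strategies, so the opponent's mix sets the indifference.
Firm 2 indifferent between Cooperate and Defect: p·2 + (1−p)·6 = p·(-7) + (1−p)·7 ⟹ 6 + (-4)p = 7 + (-14)p ⟹ p = 1/10.
Firm 1 indifferent between Cooperate and Defect: q·1 + (1−q)·7 = q·6 + (1−q)·(-1) ⟹ 7 + (-6)q = (-1) + 7q ⟹ q = 8/13.

p = 1/10, q = 8/13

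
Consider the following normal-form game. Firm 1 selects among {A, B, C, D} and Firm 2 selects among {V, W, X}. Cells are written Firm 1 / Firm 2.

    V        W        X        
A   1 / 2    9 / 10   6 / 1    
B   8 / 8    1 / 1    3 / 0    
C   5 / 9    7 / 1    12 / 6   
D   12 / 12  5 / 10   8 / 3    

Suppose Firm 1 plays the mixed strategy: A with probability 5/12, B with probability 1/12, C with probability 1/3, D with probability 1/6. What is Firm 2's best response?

Firm 2's best reply maximizes expected payoff against the mix.
V: (5/12)·2 + (1/12)·8 + (1/3)·9 + (1/6)·12 = 13/2
W: (5/12)·10 + (1/12)·1 + (1/3)·1 + (1/6)·10 = 25/4
X: (5/12)·1 + (1/12)·0 + (1/3)·6 + (1/6)·3 = 35/12
Highest expected payoff is 13/2, from V.

V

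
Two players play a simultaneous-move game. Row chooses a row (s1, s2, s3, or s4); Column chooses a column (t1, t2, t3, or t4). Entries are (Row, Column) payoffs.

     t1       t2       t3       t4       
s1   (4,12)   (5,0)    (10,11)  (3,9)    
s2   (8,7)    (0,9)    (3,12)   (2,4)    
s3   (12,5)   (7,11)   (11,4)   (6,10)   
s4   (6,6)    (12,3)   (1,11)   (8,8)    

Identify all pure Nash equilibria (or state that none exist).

No pure-strategy Nash equilibrium

Check mutual best responses: a cell is a NE iff neither player can gain by unilaterally deviating.
Row's best responses — vs t1: s3 (payoff 12); vs t2: s4 (payoff 12); vs t3: s3 (payoff 11); vs t4: s4 (payoff 8).
Column's best responses — vs s1: t1 (payoff 12); vs s2: t3 (payoff 12); vs s3: t2 (payoff 11); vs s4: t3 (payoff 11).
No cell has both players best-responding. For instance, Row's best reply to t4 is s4, but against s4 Column prefers t3 over t4.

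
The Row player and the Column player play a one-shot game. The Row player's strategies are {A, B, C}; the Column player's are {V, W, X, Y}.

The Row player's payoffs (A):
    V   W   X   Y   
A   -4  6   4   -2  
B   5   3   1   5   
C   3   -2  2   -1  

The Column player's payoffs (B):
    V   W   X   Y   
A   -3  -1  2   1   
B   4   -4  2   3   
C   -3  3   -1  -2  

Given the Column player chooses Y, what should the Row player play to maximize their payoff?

B

With the Column player fixed at Y, the Row player's payoffs are: A → -2, B → 5, C → -1.
The maximum is 5, achieved by B.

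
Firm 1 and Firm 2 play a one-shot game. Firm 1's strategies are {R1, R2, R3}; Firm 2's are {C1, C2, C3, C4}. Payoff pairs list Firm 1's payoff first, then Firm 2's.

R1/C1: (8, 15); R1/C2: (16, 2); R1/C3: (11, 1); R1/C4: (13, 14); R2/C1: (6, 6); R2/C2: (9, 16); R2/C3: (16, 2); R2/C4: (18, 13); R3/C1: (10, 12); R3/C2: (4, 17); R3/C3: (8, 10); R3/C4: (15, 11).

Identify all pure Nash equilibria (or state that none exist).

Find each player's best response to every opponent strategy; NE are the intersections.
Firm 1's best responses — vs C1: R3 (payoff 10); vs C2: R1 (payoff 16); vs C3: R2 (payoff 16); vs C4: R2 (payoff 18).
Firm 2's best responses — vs R1: C1 (payoff 15); vs R2: C2 (payoff 16); vs R3: C2 (payoff 17).
No cell has both players best-responding. For instance, Firm 1's best reply to C3 is R2, but against R2 Firm 2 prefers C2 over C3.

None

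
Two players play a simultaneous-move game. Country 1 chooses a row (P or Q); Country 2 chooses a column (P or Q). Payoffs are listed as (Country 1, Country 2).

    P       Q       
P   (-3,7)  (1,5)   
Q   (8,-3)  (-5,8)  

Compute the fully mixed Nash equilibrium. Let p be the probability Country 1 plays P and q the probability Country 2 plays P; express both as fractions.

p = 11/13, q = 6/17

In a mixed NE each player is indifferent between their pure strategies, so the opponent's mix sets the indifference.
Country 2 indifferent between P and Q: p·7 + (1−p)·(-3) = p·5 + (1−p)·8 ⟹ (-3) + 10p = 8 + (-3)p ⟹ p = 11/13.
Country 1 indifferent between P and Q: q·(-3) + (1−q)·1 = q·8 + (1−q)·(-5) ⟹ 1 + (-4)q = (-5) + 13q ⟹ q = 6/17.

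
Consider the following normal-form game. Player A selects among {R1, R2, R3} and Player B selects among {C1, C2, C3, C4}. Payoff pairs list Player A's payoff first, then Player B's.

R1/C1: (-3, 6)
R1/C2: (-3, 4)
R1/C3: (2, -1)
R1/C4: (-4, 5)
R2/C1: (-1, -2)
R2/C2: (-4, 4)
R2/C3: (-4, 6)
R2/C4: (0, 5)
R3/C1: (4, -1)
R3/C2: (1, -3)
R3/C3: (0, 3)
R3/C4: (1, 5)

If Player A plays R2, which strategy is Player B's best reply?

C3

With Player A fixed at R2, Player B's payoffs are: C1 → -2, C2 → 4, C3 → 6, C4 → 5.
The maximum is 6, achieved by C3.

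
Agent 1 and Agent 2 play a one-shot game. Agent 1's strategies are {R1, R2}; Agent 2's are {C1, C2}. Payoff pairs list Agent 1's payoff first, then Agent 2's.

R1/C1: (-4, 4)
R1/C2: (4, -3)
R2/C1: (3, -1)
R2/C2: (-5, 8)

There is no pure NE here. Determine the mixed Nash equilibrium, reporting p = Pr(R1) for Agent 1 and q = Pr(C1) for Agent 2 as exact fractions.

p = 9/16, q = 9/16

Each player's mixing probability is pinned down by making the *other* player indifferent.
Agent 2 indifferent between C1 and C2: p·4 + (1−p)·(-1) = p·(-3) + (1−p)·8 ⟹ (-1) + 5p = 8 + (-11)p ⟹ p = 9/16.
Agent 1 indifferent between R1 and R2: q·(-4) + (1−q)·4 = q·3 + (1−q)·(-5) ⟹ 4 + (-8)q = (-5) + 8q ⟹ q = 9/16.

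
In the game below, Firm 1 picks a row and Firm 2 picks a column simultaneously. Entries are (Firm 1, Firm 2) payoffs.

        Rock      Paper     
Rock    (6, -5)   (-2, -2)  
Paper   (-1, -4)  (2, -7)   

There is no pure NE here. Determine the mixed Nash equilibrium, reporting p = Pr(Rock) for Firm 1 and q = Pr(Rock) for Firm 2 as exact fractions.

Each player's mixing probability is pinned down by making the *other* player indifferent.
Firm 2 indifferent between Rock and Paper: p·(-5) + (1−p)·(-4) = p·(-2) + (1−p)·(-7) ⟹ (-4) + (-1)p = (-7) + 5p ⟹ p = 1/2.
Firm 1 indifferent between Rock and Paper: q·6 + (1−q)·(-2) = q·(-1) + (1−q)·2 ⟹ (-2) + 8q = 2 + (-3)q ⟹ q = 4/11.

p = 1/2, q = 4/11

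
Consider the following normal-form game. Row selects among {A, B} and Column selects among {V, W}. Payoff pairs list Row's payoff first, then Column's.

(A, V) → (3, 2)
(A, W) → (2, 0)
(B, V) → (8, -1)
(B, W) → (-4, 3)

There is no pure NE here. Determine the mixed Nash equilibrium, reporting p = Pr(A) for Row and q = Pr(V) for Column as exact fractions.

Each player's mixing probability is pinned down by making the *other* player indifferent.
Column indifferent between V and W: p·2 + (1−p)·(-1) = p·0 + (1−p)·3 ⟹ (-1) + 3p = 3 + (-3)p ⟹ p = 2/3.
Row indifferent between A and B: q·3 + (1−q)·2 = q·8 + (1−q)·(-4) ⟹ 2 + 1q = (-4) + 12q ⟹ q = 6/11.

p = 2/3, q = 6/11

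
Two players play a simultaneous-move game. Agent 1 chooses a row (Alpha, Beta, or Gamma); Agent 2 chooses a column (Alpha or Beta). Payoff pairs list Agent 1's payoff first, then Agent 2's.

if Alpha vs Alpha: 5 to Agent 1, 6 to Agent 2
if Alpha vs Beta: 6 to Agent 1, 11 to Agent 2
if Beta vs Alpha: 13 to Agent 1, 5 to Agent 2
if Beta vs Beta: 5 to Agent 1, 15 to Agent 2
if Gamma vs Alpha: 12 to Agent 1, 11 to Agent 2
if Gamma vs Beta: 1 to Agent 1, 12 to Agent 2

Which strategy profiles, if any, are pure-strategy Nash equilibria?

Check mutual best responses: a cell is a NE iff neither player can gain by unilaterally deviating.
Agent 1's best responses — vs Alpha: Beta (payoff 13); vs Beta: Alpha (payoff 6).
Agent 2's best responses — vs Alpha: Beta (payoff 11); vs Beta: Beta (payoff 15); vs Gamma: Beta (payoff 12).
The only mutual best response is (Alpha, Beta); neither player gains by switching there.

(Alpha, Beta)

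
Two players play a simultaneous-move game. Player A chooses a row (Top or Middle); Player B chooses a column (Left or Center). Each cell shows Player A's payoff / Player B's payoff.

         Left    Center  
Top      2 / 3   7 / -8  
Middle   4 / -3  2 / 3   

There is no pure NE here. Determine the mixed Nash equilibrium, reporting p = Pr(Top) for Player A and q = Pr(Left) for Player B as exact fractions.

p = 6/17, q = 5/7

Each player's mixing probability is pinned down by making the *other* player indifferent.
Player B indifferent between Left and Center: p·3 + (1−p)·(-3) = p·(-8) + (1−p)·3 ⟹ (-3) + 6p = 3 + (-11)p ⟹ p = 6/17.
Player A indifferent between Top and Middle: q·2 + (1−q)·7 = q·4 + (1−q)·2 ⟹ 7 + (-5)q = 2 + 2q ⟹ q = 5/7.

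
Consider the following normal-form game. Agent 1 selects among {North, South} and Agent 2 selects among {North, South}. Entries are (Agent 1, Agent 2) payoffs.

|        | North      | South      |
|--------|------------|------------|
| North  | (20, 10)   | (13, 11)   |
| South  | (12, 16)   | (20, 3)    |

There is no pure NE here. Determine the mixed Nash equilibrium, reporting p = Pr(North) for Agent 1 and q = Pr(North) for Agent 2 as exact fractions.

Each player's mixing probability is pinned down by making the *other* player indifferent.
Agent 2 indifferent between North and South: p·10 + (1−p)·16 = p·11 + (1−p)·3 ⟹ 16 + (-6)p = 3 + 8p ⟹ p = 13/14.
Agent 1 indifferent between North and South: q·20 + (1−q)·13 = q·12 + (1−q)·20 ⟹ 13 + 7q = 20 + (-8)q ⟹ q = 7/15.

p = 13/14, q = 7/15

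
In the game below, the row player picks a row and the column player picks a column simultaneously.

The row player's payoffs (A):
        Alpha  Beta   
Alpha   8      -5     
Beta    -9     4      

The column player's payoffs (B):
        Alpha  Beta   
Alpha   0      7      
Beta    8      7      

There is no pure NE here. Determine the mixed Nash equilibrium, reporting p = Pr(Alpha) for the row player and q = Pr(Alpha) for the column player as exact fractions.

Each player's mixing probability is pinned down by making the *other* player indifferent.
The column player indifferent between Alpha and Beta: p·0 + (1−p)·8 = p·7 + (1−p)·7 ⟹ 8 + (-8)p = 7 + 0p ⟹ p = 1/8.
The row player indifferent between Alpha and Beta: q·8 + (1−q)·(-5) = q·(-9) + (1−q)·4 ⟹ (-5) + 13q = 4 + (-13)q ⟹ q = 9/26.

p = 1/8, q = 9/26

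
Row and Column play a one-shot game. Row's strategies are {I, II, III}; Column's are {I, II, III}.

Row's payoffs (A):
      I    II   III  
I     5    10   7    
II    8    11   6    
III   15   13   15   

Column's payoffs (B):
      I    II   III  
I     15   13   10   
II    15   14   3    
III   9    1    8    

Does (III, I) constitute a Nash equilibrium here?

Yes

Holding Column at I: Row gets 15 from III, versus 5 from I, 8 from II. No profitable deviation for Row.
Holding Row at III: Column gets 9 from I, versus 1 from II, 8 from III. No profitable deviation for Column either.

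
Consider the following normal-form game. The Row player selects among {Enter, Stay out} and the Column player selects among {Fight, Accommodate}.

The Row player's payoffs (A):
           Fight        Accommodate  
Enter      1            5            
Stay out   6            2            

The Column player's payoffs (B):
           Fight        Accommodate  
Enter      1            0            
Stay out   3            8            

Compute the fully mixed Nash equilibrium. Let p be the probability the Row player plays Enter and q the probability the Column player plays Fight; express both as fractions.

p = 5/6, q = 3/8

Each player's mixing probability is pinned down by making the *other* player indifferent.
The Column player indifferent between Fight and Accommodate: p·1 + (1−p)·3 = p·0 + (1−p)·8 ⟹ 3 + (-2)p = 8 + (-8)p ⟹ p = 5/6.
The Row player indifferent between Enter and Stay out: q·1 + (1−q)·5 = q·6 + (1−q)·2 ⟹ 5 + (-4)q = 2 + 4q ⟹ q = 3/8.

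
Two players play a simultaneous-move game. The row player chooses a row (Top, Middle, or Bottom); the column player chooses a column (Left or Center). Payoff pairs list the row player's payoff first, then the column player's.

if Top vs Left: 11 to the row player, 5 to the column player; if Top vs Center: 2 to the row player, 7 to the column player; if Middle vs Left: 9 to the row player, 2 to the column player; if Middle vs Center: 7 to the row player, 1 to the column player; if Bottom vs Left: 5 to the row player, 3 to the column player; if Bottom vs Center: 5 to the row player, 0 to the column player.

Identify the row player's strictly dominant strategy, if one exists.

No strictly dominant strategy

Check whether one of the row player's strategies beats all alternatives regardless of what the opponent does.
Top is not dominant: against Center, Middle gives 7 > 2.
Middle is not dominant: against Left, Top gives 11 > 9.
Bottom is not dominant: against Left, Top gives 11 > 5.
No single strategy is best against every opponent action.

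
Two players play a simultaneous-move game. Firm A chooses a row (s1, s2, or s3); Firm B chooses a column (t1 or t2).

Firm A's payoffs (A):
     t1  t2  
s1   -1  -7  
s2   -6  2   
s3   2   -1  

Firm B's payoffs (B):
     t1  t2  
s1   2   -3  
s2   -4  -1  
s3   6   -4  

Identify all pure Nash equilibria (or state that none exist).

Find each player's best response to every opponent strategy; NE are the intersections.
Firm A's best responses — vs t1: s3 (payoff 2); vs t2: s2 (payoff 2).
Firm B's best responses — vs s1: t1 (payoff 2); vs s2: t2 (payoff -1); vs s3: t1 (payoff 6).
Mutual best responses occur at (s2, t2) and (s3, t1); at each, neither player gains by switching.

(s2, t2) and (s3, t1)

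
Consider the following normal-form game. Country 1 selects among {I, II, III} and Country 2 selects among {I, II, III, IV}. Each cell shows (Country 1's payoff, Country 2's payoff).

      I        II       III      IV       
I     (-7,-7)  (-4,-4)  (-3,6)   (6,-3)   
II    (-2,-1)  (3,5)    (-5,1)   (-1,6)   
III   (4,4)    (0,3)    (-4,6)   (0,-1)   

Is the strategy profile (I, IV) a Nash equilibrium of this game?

Holding Country 2 at IV: Country 1 gets 6 from I, versus -1 from II, 0 from III. No profitable deviation for Country 1.
Holding Country 1 at I: Country 2 gets -3 from IV but could get 6 by switching to III. Country 2 has a profitable deviation.

No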